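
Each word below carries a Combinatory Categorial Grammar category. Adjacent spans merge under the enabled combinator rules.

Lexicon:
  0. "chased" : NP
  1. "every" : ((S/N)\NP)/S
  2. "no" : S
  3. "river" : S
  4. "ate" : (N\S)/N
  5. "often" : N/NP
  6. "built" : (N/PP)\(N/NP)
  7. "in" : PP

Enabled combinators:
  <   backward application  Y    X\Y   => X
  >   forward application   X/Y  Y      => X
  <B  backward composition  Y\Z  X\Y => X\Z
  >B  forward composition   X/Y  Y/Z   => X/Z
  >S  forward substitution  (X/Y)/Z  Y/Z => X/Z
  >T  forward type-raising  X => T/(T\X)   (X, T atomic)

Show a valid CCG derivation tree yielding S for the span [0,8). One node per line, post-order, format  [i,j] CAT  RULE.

[0,1] NP  lex  "chased"
[1,2] ((S/N)\NP)/S  lex  "every"
[2,3] S  lex  "no"
[1,3] (S/N)\NP  >  k=2
[0,3] S/N  <  k=1
[3,4] S  lex  "river"
[4,5] (N\S)/N  lex  "ate"
[5,6] N/NP  lex  "often"
[6,7] (N/PP)\(N/NP)  lex  "built"
[5,7] N/PP  <  k=6
[7,8] PP  lex  "in"
[5,8] N  >  k=7
[4,8] N\S  >  k=5
[3,8] N  <  k=4
[0,8] S  >  k=3

[0,8] S   >
  [0,3] S/N   <
    [0,1] "chased" : NP
    [1,3] (S/N)\NP   >
      [1,2] "every" : ((S/N)\NP)/S
      [2,3] "no" : S
  [3,8] N   <
    [3,4] "river" : S
    [4,8] N\S   >
      [4,5] "ate" : (N\S)/N
      [5,8] N   >
        [5,7] N/PP   <
          [5,6] "often" : N/NP
          [6,7] "built" : (N/PP)\(N/NP)
        [7,8] "in" : PP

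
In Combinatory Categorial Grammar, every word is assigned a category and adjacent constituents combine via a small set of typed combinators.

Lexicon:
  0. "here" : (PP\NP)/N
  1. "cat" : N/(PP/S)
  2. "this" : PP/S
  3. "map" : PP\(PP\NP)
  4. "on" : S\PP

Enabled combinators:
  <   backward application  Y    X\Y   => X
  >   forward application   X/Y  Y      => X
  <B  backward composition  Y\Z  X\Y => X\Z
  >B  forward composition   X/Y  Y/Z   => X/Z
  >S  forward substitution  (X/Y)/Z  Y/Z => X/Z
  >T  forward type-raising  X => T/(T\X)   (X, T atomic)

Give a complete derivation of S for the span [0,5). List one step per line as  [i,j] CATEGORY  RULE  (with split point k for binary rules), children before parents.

[0,5] S   <
  [0,4] PP   <
    [0,3] PP\NP   >
      [0,1] "here" : (PP\NP)/N
      [1,3] N   >
        [1,2] "cat" : N/(PP/S)
        [2,3] "this" : PP/S
    [3,4] "map" : PP\(PP\NP)
  [4,5] "on" : S\PP

[0,1] (PP\NP)/N  lex  "here"
[1,2] N/(PP/S)  lex  "cat"
[2,3] PP/S  lex  "this"
[1,3] N  >  k=2
[0,3] PP\NP  >  k=1
[3,4] PP\(PP\NP)  lex  "map"
[0,4] PP  <  k=3
[4,5] S\PP  lex  "on"
[0,5] S  <  k=4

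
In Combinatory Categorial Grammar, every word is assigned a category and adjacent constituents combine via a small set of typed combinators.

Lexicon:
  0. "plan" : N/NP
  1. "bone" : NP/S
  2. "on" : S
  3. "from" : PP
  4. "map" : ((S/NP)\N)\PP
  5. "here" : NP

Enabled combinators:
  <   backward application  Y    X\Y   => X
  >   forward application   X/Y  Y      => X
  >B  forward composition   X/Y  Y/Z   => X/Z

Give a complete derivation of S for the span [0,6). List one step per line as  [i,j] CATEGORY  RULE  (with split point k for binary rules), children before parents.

[0,1] N/NP  lex  "plan"
[1,2] NP/S  lex  "bone"
[2,3] S  lex  "on"
[1,3] NP  >  k=2
[0,3] N  >  k=1
[3,4] PP  lex  "from"
[4,5] ((S/NP)\N)\PP  lex  "map"
[3,5] (S/NP)\N  <  k=4
[0,5] S/NP  <  k=3
[5,6] NP  lex  "here"
[0,6] S  >  k=5

[0,6] S   >
  [0,5] S/NP   <
    [0,3] N   >
      [0,1] "plan" : N/NP
      [1,3] NP   >
        [1,2] "bone" : NP/S
        [2,3] "on" : S
    [3,5] (S/NP)\N   <
      [3,4] "from" : PP
      [4,5] "map" : ((S/NP)\N)\PP
  [5,6] "here" : NP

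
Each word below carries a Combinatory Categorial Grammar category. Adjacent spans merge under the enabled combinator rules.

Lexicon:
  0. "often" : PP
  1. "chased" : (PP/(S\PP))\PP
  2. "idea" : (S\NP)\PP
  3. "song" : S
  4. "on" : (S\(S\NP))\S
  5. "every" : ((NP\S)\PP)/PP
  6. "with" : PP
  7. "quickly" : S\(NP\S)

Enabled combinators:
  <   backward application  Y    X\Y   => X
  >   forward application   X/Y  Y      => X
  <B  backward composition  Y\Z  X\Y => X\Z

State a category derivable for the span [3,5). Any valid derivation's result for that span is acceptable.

S\(S\NP)

[0,8] S   <
  [0,7] NP\S   <
    [0,5] PP   >
      [0,2] PP/(S\PP)   <
        [0,1] "often" : PP
        [1,2] "chased" : (PP/(S\PP))\PP
      [2,5] S\PP   <B
        [2,3] "idea" : (S\NP)\PP
        [3,5] S\(S\NP)   <
          [3,4] "song" : S
          [4,5] "on" : (S\(S\NP))\S
    [5,7] (NP\S)\PP   >
      [5,6] "every" : ((NP\S)\PP)/PP
      [6,7] "with" : PP
  [7,8] "quickly" : S\(NP\S)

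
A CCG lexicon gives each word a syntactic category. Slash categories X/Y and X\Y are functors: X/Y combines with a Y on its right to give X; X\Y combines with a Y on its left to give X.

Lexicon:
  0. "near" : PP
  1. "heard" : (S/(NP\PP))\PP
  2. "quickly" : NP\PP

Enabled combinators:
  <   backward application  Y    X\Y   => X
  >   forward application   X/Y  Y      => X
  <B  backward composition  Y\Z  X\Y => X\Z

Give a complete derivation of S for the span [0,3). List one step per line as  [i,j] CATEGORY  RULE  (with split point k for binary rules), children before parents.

[0,1] PP  lex  "near"
[1,2] (S/(NP\PP))\PP  lex  "heard"
[0,2] S/(NP\PP)  <  k=1
[2,3] NP\PP  lex  "quickly"
[0,3] S  >  k=2

[0,3] S   >
  [0,2] S/(NP\PP)   <
    [0,1] "near" : PP
    [1,2] "heard" : (S/(NP\PP))\PP
  [2,3] "quickly" : NP\PP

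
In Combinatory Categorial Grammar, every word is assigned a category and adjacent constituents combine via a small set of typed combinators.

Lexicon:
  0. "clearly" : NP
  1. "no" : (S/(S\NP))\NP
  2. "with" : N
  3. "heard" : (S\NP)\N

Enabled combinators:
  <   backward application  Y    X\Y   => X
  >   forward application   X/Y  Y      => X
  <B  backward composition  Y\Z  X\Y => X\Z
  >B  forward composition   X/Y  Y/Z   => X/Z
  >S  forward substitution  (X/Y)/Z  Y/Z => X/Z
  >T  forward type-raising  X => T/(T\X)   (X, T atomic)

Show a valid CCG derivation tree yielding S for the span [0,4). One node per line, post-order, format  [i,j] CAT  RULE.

[0,1] NP  lex  "clearly"
[1,2] (S/(S\NP))\NP  lex  "no"
[0,2] S/(S\NP)  <  k=1
[2,3] N  lex  "with"
[3,4] (S\NP)\N  lex  "heard"
[2,4] S\NP  <  k=3
[0,4] S  >  k=2

[0,4] S   >
  [0,2] S/(S\NP)   <
    [0,1] "clearly" : NP
    [1,2] "no" : (S/(S\NP))\NP
  [2,4] S\NP   <
    [2,3] "with" : N
    [3,4] "heard" : (S\NP)\N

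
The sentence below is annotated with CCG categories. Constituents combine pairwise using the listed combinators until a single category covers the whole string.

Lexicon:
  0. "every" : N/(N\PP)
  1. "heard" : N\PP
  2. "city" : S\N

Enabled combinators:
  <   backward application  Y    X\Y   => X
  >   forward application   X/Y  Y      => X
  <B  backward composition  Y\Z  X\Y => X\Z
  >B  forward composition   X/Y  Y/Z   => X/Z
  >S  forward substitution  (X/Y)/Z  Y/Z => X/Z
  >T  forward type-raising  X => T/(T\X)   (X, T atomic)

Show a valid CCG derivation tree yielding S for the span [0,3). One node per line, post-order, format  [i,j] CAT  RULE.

[0,1] N/(N\PP)  lex  "every"
[1,2] N\PP  lex  "heard"
[0,2] N  >  k=1
[2,3] S\N  lex  "city"
[0,3] S  <  k=2

[0,3] S   <
  [0,2] N   >
    [0,1] "every" : N/(N\PP)
    [1,2] "heard" : N\PP
  [2,3] "city" : S\N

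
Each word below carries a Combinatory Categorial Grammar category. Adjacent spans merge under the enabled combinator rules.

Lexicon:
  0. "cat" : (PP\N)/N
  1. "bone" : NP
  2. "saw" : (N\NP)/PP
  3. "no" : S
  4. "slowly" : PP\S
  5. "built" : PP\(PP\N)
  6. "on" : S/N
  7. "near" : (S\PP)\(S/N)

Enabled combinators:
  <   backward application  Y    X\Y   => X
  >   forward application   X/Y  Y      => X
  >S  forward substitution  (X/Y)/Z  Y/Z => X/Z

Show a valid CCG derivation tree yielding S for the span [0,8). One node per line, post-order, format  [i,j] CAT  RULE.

[0,1] (PP\N)/N  lex  "cat"
[1,2] NP  lex  "bone"
[2,3] (N\NP)/PP  lex  "saw"
[3,4] S  lex  "no"
[4,5] PP\S  lex  "slowly"
[3,5] PP  <  k=4
[2,5] N\NP  >  k=3
[1,5] N  <  k=2
[0,5] PP\N  >  k=1
[5,6] PP\(PP\N)  lex  "built"
[0,6] PP  <  k=5
[6,7] S/N  lex  "on"
[7,8] (S\PP)\(S/N)  lex  "near"
[6,8] S\PP  <  k=7
[0,8] S  <  k=6

[0,8] S   <
  [0,6] PP   <
    [0,5] PP\N   >
      [0,1] "cat" : (PP\N)/N
      [1,5] N   <
        [1,2] "bone" : NP
        [2,5] N\NP   >
          [2,3] "saw" : (N\NP)/PP
          [3,5] PP   <
            [3,4] "no" : S
            [4,5] "slowly" : PP\S
    [5,6] "built" : PP\(PP\N)
  [6,8] S\PP   <
    [6,7] "on" : S/N
    [7,8] "near" : (S\PP)\(S/N)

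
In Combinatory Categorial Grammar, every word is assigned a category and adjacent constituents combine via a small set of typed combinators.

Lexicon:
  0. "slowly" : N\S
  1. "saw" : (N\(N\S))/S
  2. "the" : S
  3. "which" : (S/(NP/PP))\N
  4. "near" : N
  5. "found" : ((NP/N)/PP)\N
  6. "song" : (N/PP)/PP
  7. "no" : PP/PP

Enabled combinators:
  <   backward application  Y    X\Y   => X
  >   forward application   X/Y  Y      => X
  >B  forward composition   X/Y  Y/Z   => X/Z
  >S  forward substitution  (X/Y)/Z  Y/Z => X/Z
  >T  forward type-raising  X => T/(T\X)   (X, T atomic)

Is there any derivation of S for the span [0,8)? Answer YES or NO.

YES

[0,8] S   >
  [0,4] S/(NP/PP)   <
    [0,3] N   <
      [0,1] "slowly" : N\S
      [1,3] N\(N\S)   >
        [1,2] "saw" : (N\(N\S))/S
        [2,3] "the" : S
    [3,4] "which" : (S/(NP/PP))\N
  [4,8] NP/PP   >S
    [4,6] (NP/N)/PP   <
      [4,5] "near" : N
      [5,6] "found" : ((NP/N)/PP)\N
    [6,8] N/PP   >S
      [6,7] "song" : (N/PP)/PP
      [7,8] "no" : PP/PP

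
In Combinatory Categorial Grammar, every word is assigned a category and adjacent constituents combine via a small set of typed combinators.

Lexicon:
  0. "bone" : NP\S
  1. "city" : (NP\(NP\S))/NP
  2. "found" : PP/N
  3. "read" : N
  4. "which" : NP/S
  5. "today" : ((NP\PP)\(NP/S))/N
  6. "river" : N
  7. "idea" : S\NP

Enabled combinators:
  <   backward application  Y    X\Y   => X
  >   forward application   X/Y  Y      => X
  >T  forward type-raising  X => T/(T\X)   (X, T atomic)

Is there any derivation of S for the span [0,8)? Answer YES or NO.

YES

[0,8] S   <
  [0,7] NP   <
    [0,1] "bone" : NP\S
    [1,7] NP\(NP\S)   >
      [1,2] "city" : (NP\(NP\S))/NP
      [2,7] NP   <
        [2,4] PP   >
          [2,3] "found" : PP/N
          [3,4] "read" : N
        [4,7] NP\PP   <
          [4,5] "which" : NP/S
          [5,7] (NP\PP)\(NP/S)   >
            [5,6] "today" : ((NP\PP)\(NP/S))/N
            [6,7] "river" : N
  [7,8] "idea" : S\NP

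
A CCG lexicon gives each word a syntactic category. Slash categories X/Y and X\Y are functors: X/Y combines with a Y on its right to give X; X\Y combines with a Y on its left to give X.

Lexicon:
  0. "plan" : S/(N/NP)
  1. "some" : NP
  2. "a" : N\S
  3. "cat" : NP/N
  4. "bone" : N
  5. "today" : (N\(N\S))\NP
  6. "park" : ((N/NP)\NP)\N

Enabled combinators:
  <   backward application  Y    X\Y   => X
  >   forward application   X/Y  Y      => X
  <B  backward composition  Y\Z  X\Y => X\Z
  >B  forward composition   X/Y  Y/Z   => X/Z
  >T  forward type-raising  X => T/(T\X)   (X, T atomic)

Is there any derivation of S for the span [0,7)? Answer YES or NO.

[0,7] S   >
  [0,1] "plan" : S/(N/NP)
  [1,7] N/NP   <
    [1,2] "some" : NP
    [2,7] (N/NP)\NP   <
      [2,6] N   <
        [2,3] "a" : N\S
        [3,6] N\(N\S)   <
          [3,5] NP   >
            [3,4] "cat" : NP/N
            [4,5] "bone" : N
          [5,6] "today" : (N\(N\S))\NP
      [6,7] "park" : ((N/NP)\NP)\N

YES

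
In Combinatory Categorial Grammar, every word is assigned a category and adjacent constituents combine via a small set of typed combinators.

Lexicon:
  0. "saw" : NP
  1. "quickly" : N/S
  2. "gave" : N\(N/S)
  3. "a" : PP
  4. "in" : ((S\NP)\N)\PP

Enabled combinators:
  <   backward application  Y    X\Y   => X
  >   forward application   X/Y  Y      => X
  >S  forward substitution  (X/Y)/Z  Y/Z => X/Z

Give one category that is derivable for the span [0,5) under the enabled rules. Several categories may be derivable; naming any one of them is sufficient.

S

[0,5] S   <
  [0,1] "saw" : NP
  [1,5] S\NP   <
    [1,3] N   <
      [1,2] "quickly" : N/S
      [2,3] "gave" : N\(N/S)
    [3,5] (S\NP)\N   <
      [3,4] "a" : PP
      [4,5] "in" : ((S\NP)\N)\PP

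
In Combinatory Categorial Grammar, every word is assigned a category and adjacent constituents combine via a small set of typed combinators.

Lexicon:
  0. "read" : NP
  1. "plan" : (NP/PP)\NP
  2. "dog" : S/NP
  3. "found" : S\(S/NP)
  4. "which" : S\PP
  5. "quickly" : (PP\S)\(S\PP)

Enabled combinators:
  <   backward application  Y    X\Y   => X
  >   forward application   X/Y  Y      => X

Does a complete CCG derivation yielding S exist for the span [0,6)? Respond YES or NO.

NP (NP/PP)\NP S/NP S\(S/NP) S\PP (PP\S)\(S\PP)
CKY chart[0,6] = {NP}; S ∉ chart

NO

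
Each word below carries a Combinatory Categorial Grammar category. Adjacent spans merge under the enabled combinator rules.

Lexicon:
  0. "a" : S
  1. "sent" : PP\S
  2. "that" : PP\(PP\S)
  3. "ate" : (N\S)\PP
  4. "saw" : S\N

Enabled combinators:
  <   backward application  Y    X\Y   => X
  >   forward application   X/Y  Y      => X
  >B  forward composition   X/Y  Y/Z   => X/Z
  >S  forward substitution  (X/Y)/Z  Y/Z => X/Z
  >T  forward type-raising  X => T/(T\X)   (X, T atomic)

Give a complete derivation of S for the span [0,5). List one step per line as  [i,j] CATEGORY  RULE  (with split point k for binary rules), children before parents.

[0,1] S  lex  "a"
[1,2] PP\S  lex  "sent"
[2,3] PP\(PP\S)  lex  "that"
[1,3] PP  <  k=2
[3,4] (N\S)\PP  lex  "ate"
[1,4] N\S  <  k=3
[0,4] N  <  k=1
[4,5] S\N  lex  "saw"
[0,5] S  <  k=4

[0,5] S   <
  [0,4] N   <
    [0,1] "a" : S
    [1,4] N\S   <
      [1,3] PP   <
        [1,2] "sent" : PP\S
        [2,3] "that" : PP\(PP\S)
      [3,4] "ate" : (N\S)\PP
  [4,5] "saw" : S\N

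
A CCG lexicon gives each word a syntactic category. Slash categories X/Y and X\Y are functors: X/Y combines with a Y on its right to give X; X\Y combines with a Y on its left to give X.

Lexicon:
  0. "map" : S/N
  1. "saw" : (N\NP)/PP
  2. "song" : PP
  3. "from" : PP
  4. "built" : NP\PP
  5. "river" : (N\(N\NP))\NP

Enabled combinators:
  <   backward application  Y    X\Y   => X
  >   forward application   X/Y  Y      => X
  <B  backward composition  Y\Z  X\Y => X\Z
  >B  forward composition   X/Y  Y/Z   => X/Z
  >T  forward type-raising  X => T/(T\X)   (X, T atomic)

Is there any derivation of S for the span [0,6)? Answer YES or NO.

[0,6] S   >
  [0,1] "map" : S/N
  [1,6] N   <
    [1,3] N\NP   >
      [1,2] "saw" : (N\NP)/PP
      [2,3] "song" : PP
    [3,6] N\(N\NP)   <
      [3,5] NP   >
        [3,4] NP/(NP\PP)   >T
          [3,4] "from" : PP
        [4,5] "built" : NP\PP
      [5,6] "river" : (N\(N\NP))\NP

YES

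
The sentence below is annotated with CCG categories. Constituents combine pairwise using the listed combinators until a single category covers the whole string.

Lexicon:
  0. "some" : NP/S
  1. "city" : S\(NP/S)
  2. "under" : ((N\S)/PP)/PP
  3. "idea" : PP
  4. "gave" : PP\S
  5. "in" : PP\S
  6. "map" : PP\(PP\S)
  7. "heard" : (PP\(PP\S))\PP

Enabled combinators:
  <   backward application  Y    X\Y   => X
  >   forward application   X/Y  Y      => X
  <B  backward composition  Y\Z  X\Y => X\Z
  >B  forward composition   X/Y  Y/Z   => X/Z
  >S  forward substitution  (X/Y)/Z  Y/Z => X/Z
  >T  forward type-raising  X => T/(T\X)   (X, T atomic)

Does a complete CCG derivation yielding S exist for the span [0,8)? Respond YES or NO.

NP/S S\(NP/S) ((N\S)/PP)/PP PP PP\S PP\S PP\(PP\S) (PP\(PP\S))\PP
CKY chart[0,8] = {N, N/(N\N), N/(PP\PP), NP/(NP\N), PP/(PP\N), S/(S\N)}; S ∉ chart

NO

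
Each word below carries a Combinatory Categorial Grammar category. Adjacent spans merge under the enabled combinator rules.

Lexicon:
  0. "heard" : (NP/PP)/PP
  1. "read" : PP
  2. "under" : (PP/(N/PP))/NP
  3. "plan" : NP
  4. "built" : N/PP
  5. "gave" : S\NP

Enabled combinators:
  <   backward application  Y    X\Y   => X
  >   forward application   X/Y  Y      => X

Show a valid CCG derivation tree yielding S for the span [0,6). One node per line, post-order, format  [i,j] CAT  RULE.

[0,6] S   <
  [0,5] NP   >
    [0,2] NP/PP   >
      [0,1] "heard" : (NP/PP)/PP
      [1,2] "read" : PP
    [2,5] PP   >
      [2,4] PP/(N/PP)   >
        [2,3] "under" : (PP/(N/PP))/NP
        [3,4] "plan" : NP
      [4,5] "built" : N/PP
  [5,6] "gave" : S\NP

[0,1] (NP/PP)/PP  lex  "heard"
[1,2] PP  lex  "read"
[0,2] NP/PP  >  k=1
[2,3] (PP/(N/PP))/NP  lex  "under"
[3,4] NP  lex  "plan"
[2,4] PP/(N/PP)  >  k=3
[4,5] N/PP  lex  "built"
[2,5] PP  >  k=4
[0,5] NP  >  k=2
[5,6] S\NP  lex  "gave"
[0,6] S  <  k=5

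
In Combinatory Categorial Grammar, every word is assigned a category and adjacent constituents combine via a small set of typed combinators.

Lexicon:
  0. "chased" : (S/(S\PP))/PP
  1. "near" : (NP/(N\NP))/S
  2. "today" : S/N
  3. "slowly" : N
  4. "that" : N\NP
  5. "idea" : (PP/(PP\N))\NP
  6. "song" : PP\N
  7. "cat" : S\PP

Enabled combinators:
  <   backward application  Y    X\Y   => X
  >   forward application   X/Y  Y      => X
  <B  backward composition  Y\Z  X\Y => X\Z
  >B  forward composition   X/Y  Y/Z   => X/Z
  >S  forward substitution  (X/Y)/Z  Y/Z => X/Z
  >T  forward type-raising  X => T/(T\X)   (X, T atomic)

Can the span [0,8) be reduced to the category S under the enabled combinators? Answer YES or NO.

[0,8] S   >
  [0,7] S/(S\PP)   >
    [0,1] "chased" : (S/(S\PP))/PP
    [1,7] PP   >
      [1,6] PP/(PP\N)   <
        [1,5] NP   >
          [1,4] NP/(N\NP)   >
            [1,2] "near" : (NP/(N\NP))/S
            [2,4] S   >
              [2,3] "today" : S/N
              [3,4] "slowly" : N
          [4,5] "that" : N\NP
        [5,6] "idea" : (PP/(PP\N))\NP
      [6,7] "song" : PP\N
  [7,8] "cat" : S\PP

YES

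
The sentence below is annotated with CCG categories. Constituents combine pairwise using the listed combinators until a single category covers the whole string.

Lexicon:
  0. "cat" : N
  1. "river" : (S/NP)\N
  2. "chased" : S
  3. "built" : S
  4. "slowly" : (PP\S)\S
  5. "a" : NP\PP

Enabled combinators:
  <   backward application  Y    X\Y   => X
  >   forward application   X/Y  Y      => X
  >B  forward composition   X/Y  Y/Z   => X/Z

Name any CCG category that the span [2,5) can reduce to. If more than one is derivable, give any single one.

PP

[0,6] S   >
  [0,2] S/NP   <
    [0,1] "cat" : N
    [1,2] "river" : (S/NP)\N
  [2,6] NP   <
    [2,5] PP   <
      [2,3] "chased" : S
      [3,5] PP\S   <
        [3,4] "built" : S
        [4,5] "slowly" : (PP\S)\S
    [5,6] "a" : NP\PP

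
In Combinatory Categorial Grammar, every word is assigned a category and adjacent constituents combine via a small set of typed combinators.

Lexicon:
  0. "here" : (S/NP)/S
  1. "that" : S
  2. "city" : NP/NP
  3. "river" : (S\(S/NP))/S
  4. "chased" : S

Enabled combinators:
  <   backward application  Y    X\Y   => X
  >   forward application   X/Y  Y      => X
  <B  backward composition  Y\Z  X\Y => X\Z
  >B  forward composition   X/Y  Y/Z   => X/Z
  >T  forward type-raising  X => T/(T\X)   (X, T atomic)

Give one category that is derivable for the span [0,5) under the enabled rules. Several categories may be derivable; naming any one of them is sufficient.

[0,5] S   <
  [0,3] S/NP   >B
    [0,2] S/NP   >
      [0,1] "here" : (S/NP)/S
      [1,2] "that" : S
    [2,3] "city" : NP/NP
  [3,5] S\(S/NP)   >
    [3,4] "river" : (S\(S/NP))/S
    [4,5] "chased" : S

S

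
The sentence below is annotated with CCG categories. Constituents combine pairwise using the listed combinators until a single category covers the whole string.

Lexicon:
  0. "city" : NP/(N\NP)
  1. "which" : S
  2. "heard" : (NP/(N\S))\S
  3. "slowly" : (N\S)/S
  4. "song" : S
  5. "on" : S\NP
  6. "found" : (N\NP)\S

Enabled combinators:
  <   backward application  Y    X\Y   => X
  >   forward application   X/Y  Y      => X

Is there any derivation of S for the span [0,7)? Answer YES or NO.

NO

NP/(N\NP) S (NP/(N\S))\S (N\S)/S S S\NP (N\NP)\S
CKY chart[0,7] = {NP}; S ∉ chart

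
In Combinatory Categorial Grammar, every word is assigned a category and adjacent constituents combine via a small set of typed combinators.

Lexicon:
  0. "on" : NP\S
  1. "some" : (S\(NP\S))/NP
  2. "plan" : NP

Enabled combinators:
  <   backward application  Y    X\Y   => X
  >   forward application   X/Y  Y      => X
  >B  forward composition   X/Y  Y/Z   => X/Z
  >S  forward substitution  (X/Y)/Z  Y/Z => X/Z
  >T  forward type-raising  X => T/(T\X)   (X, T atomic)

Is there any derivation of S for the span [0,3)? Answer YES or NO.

[0,3] S   <
  [0,1] "on" : NP\S
  [1,3] S\(NP\S)   >
    [1,2] "some" : (S\(NP\S))/NP
    [2,3] "plan" : NP

YES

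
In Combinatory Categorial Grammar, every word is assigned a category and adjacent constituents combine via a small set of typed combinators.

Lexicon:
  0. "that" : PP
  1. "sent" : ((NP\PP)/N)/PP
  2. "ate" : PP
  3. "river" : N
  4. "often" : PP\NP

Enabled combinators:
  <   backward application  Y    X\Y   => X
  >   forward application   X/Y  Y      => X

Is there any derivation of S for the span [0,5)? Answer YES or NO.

NO

PP ((NP\PP)/N)/PP PP N PP\NP
CKY chart[0,5] = {PP}; S ∉ chart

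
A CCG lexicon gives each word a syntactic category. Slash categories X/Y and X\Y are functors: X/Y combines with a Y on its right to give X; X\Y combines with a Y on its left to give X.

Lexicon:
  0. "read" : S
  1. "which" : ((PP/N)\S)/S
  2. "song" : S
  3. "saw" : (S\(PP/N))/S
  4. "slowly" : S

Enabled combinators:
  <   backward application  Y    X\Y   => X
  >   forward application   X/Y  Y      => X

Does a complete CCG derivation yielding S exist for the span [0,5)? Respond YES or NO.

YES

[0,5] S   <
  [0,3] PP/N   <
    [0,1] "read" : S
    [1,3] (PP/N)\S   >
      [1,2] "which" : ((PP/N)\S)/S
      [2,3] "song" : S
  [3,5] S\(PP/N)   >
    [3,4] "saw" : (S\(PP/N))/S
    [4,5] "slowly" : S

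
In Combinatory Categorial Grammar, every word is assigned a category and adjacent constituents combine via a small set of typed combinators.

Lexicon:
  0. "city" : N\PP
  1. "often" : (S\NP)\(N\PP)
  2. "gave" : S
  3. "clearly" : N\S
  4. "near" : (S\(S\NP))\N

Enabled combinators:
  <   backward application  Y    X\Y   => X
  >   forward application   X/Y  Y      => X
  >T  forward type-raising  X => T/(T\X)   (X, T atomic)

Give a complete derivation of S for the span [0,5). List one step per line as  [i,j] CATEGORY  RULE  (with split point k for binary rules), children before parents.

[0,5] S   <
  [0,2] S\NP   <
    [0,1] "city" : N\PP
    [1,2] "often" : (S\NP)\(N\PP)
  [2,5] S\(S\NP)   <
    [2,4] N   <
      [2,3] "gave" : S
      [3,4] "clearly" : N\S
    [4,5] "near" : (S\(S\NP))\N

[0,1] N\PP  lex  "city"
[1,2] (S\NP)\(N\PP)  lex  "often"
[0,2] S\NP  <  k=1
[2,3] S  lex  "gave"
[3,4] N\S  lex  "clearly"
[2,4] N  <  k=3
[4,5] (S\(S\NP))\N  lex  "near"
[2,5] S\(S\NP)  <  k=4
[0,5] S  <  k=2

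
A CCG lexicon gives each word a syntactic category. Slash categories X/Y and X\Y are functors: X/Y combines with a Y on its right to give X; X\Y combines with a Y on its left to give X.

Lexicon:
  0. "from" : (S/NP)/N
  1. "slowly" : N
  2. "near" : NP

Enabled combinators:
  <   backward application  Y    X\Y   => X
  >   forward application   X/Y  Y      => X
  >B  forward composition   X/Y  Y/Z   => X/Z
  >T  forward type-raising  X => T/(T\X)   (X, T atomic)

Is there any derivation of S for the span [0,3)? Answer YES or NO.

[0,3] S   >
  [0,2] S/NP   >
    [0,1] "from" : (S/NP)/N
    [1,2] "slowly" : N
  [2,3] "near" : NP

YES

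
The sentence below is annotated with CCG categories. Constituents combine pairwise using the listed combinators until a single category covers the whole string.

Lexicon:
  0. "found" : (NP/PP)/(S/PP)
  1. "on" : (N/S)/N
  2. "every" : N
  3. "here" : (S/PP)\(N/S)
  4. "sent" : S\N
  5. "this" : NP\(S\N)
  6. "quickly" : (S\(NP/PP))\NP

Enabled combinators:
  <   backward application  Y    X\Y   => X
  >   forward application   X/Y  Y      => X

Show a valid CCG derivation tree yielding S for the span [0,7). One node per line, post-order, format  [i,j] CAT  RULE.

[0,7] S   <
  [0,4] NP/PP   >
    [0,1] "found" : (NP/PP)/(S/PP)
    [1,4] S/PP   <
      [1,3] N/S   >
        [1,2] "on" : (N/S)/N
        [2,3] "every" : N
      [3,4] "here" : (S/PP)\(N/S)
  [4,7] S\(NP/PP)   <
    [4,6] NP   <
      [4,5] "sent" : S\N
      [5,6] "this" : NP\(S\N)
    [6,7] "quickly" : (S\(NP/PP))\NP

[0,1] (NP/PP)/(S/PP)  lex  "found"
[1,2] (N/S)/N  lex  "on"
[2,3] N  lex  "every"
[1,3] N/S  >  k=2
[3,4] (S/PP)\(N/S)  lex  "here"
[1,4] S/PP  <  k=3
[0,4] NP/PP  >  k=1
[4,5] S\N  lex  "sent"
[5,6] NP\(S\N)  lex  "this"
[4,6] NP  <  k=5
[6,7] (S\(NP/PP))\NP  lex  "quickly"
[4,7] S\(NP/PP)  <  k=6
[0,7] S  <  k=4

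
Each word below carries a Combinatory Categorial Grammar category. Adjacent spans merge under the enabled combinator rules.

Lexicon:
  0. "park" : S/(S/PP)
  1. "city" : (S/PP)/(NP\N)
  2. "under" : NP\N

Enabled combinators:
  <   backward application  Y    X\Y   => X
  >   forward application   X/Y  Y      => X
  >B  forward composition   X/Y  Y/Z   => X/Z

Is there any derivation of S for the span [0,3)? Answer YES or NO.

[0,3] S   >
  [0,1] "park" : S/(S/PP)
  [1,3] S/PP   >
    [1,2] "city" : (S/PP)/(NP\N)
    [2,3] "under" : NP\N

YES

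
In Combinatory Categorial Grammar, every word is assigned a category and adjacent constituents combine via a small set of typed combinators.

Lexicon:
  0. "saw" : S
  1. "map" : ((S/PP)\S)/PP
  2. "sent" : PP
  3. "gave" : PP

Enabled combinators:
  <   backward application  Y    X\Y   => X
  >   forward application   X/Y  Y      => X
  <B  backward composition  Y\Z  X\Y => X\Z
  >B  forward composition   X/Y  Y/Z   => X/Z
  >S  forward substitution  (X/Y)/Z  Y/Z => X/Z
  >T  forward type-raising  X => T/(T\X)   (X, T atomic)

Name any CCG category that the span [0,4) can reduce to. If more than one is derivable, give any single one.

S

[0,4] S   >
  [0,3] S/PP   <
    [0,1] "saw" : S
    [1,3] (S/PP)\S   >
      [1,2] "map" : ((S/PP)\S)/PP
      [2,3] "sent" : PP
  [3,4] "gave" : PP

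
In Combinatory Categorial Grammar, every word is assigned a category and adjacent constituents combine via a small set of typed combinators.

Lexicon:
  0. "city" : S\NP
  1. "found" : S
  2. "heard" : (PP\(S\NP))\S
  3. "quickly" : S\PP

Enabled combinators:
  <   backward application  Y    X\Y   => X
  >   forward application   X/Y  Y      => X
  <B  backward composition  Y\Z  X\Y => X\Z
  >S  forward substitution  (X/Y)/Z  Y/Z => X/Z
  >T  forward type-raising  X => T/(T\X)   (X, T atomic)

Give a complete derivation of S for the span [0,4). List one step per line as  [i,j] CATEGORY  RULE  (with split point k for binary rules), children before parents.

[0,4] S   <
  [0,3] PP   <
    [0,1] "city" : S\NP
    [1,3] PP\(S\NP)   <
      [1,2] "found" : S
      [2,3] "heard" : (PP\(S\NP))\S
  [3,4] "quickly" : S\PP

[0,1] S\NP  lex  "city"
[1,2] S  lex  "found"
[2,3] (PP\(S\NP))\S  lex  "heard"
[1,3] PP\(S\NP)  <  k=2
[0,3] PP  <  k=1
[3,4] S\PP  lex  "quickly"
[0,4] S  <  k=3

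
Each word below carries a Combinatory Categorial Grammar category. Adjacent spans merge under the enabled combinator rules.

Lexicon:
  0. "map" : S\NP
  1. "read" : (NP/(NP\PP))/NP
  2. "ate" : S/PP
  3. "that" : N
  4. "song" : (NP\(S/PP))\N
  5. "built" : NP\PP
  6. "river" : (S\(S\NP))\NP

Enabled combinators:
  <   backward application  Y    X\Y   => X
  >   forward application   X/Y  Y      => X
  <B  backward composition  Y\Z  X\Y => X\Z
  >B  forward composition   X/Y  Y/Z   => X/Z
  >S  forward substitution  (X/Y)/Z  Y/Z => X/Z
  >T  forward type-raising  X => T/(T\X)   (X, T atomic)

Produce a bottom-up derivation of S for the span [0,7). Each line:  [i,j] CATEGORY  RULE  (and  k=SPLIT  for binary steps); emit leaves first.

[0,1] S\NP  lex  "map"
[1,2] (NP/(NP\PP))/NP  lex  "read"
[2,3] S/PP  lex  "ate"
[3,4] N  lex  "that"
[4,5] (NP\(S/PP))\N  lex  "song"
[3,5] NP\(S/PP)  <  k=4
[2,5] NP  <  k=3
[1,5] NP/(NP\PP)  >  k=2
[5,6] NP\PP  lex  "built"
[1,6] NP  >  k=5
[6,7] (S\(S\NP))\NP  lex  "river"
[1,7] S\(S\NP)  <  k=6
[0,7] S  <  k=1

[0,7] S   <
  [0,1] "map" : S\NP
  [1,7] S\(S\NP)   <
    [1,6] NP   >
      [1,5] NP/(NP\PP)   >
        [1,2] "read" : (NP/(NP\PP))/NP
        [2,5] NP   <
          [2,3] "ate" : S/PP
          [3,5] NP\(S/PP)   <
            [3,4] "that" : N
            [4,5] "song" : (NP\(S/PP))\N
      [5,6] "built" : NP\PP
    [6,7] "river" : (S\(S\NP))\NP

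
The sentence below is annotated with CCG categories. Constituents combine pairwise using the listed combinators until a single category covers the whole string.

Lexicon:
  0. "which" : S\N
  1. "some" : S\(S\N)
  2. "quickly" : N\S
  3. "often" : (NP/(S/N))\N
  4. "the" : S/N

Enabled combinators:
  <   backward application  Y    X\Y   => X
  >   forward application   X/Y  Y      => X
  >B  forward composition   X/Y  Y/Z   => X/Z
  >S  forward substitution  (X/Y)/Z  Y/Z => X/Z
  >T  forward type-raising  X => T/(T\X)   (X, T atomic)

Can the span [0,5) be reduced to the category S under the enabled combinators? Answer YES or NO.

S\N S\(S\N) N\S (NP/(S/N))\N S/N
CKY chart[0,5] = {N/(N\NP), NP, NP/(NP\NP), PP/(PP\NP), S/(S\NP)}; S ∉ chart

NO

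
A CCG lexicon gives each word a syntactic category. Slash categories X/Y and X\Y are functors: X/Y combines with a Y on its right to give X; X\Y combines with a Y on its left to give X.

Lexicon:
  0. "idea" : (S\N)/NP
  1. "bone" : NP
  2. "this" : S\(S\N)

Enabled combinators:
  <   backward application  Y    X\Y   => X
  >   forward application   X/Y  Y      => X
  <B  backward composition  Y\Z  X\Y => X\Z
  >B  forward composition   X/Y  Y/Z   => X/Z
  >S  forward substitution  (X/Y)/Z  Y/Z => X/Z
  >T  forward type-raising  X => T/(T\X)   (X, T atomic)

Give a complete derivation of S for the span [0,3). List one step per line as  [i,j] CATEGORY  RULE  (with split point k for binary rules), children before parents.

[0,1] (S\N)/NP  lex  "idea"
[1,2] NP  lex  "bone"
[0,2] S\N  >  k=1
[2,3] S\(S\N)  lex  "this"
[0,3] S  <  k=2

[0,3] S   <
  [0,2] S\N   >
    [0,1] "idea" : (S\N)/NP
    [1,2] "bone" : NP
  [2,3] "this" : S\(S\N)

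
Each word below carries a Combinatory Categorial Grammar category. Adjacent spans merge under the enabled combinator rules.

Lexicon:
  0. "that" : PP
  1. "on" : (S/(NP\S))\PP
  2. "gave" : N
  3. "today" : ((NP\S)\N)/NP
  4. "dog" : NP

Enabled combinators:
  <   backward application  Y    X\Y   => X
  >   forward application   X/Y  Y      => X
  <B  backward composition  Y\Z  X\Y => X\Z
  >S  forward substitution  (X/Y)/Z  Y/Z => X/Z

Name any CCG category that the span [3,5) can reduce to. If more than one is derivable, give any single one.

(NP\S)\N

[0,5] S   >
  [0,2] S/(NP\S)   <
    [0,1] "that" : PP
    [1,2] "on" : (S/(NP\S))\PP
  [2,5] NP\S   <
    [2,3] "gave" : N
    [3,5] (NP\S)\N   >
      [3,4] "today" : ((NP\S)\N)/NP
      [4,5] "dog" : NP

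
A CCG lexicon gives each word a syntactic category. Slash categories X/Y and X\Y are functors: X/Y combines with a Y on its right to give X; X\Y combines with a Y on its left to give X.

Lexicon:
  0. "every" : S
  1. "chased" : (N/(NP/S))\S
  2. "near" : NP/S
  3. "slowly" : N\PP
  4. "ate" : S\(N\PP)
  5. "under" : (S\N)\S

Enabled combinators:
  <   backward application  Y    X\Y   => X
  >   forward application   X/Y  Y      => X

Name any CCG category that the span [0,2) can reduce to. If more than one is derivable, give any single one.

N/(NP/S)

[0,6] S   <
  [0,3] N   >
    [0,2] N/(NP/S)   <
      [0,1] "every" : S
      [1,2] "chased" : (N/(NP/S))\S
    [2,3] "near" : NP/S
  [3,6] S\N   <
    [3,5] S   <
      [3,4] "slowly" : N\PP
      [4,5] "ate" : S\(N\PP)
    [5,6] "under" : (S\N)\S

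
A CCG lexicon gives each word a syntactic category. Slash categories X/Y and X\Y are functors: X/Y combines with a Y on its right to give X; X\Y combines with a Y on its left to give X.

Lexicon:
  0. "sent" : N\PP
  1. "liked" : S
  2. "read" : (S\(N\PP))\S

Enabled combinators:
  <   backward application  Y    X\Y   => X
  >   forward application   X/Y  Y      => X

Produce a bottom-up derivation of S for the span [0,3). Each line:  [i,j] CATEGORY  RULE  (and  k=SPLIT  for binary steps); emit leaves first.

[0,1] N\PP  lex  "sent"
[1,2] S  lex  "liked"
[2,3] (S\(N\PP))\S  lex  "read"
[1,3] S\(N\PP)  <  k=2
[0,3] S  <  k=1

[0,3] S   <
  [0,1] "sent" : N\PP
  [1,3] S\(N\PP)   <
    [1,2] "liked" : S
    [2,3] "read" : (S\(N\PP))\S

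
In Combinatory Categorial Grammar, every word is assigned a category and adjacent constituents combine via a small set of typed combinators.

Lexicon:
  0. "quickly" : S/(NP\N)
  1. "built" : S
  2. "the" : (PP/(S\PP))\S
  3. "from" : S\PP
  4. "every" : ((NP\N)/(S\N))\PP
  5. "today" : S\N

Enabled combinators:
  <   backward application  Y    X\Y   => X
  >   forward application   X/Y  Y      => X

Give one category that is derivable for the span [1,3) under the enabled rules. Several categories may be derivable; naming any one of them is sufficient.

PP/(S\PP)

[0,6] S   >
  [0,1] "quickly" : S/(NP\N)
  [1,6] NP\N   >
    [1,5] (NP\N)/(S\N)   <
      [1,4] PP   >
        [1,3] PP/(S\PP)   <
          [1,2] "built" : S
          [2,3] "the" : (PP/(S\PP))\S
        [3,4] "from" : S\PP
      [4,5] "every" : ((NP\N)/(S\N))\PP
    [5,6] "today" : S\N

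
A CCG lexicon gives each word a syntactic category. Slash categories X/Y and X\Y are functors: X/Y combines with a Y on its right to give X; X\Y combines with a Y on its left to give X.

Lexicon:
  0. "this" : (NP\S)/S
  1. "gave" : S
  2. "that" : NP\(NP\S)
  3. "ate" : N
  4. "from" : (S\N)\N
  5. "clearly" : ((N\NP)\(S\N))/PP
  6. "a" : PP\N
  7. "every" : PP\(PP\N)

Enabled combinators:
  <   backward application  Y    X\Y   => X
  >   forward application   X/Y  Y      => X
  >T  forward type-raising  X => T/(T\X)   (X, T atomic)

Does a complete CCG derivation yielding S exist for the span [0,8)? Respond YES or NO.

(NP\S)/S S NP\(NP\S) N (S\N)\N ((N\NP)\(S\N))/PP PP\N PP\(PP\N)
CKY chart[0,8] = {N, N/(N\N), NP/(NP\N), PP/(PP\N), S/(S\N)}; S ∉ chart

NO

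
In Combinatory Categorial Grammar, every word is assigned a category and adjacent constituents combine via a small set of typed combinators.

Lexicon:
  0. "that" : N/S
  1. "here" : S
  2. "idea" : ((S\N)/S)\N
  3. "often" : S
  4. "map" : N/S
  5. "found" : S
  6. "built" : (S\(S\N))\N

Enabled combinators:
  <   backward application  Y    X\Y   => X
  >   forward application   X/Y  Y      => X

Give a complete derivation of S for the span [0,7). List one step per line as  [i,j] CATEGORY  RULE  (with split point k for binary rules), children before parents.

[0,7] S   <
  [0,4] S\N   >
    [0,3] (S\N)/S   <
      [0,2] N   >
        [0,1] "that" : N/S
        [1,2] "here" : S
      [2,3] "idea" : ((S\N)/S)\N
    [3,4] "often" : S
  [4,7] S\(S\N)   <
    [4,6] N   >
      [4,5] "map" : N/S
      [5,6] "found" : S
    [6,7] "built" : (S\(S\N))\N

[0,1] N/S  lex  "that"
[1,2] S  lex  "here"
[0,2] N  >  k=1
[2,3] ((S\N)/S)\N  lex  "idea"
[0,3] (S\N)/S  <  k=2
[3,4] S  lex  "often"
[0,4] S\N  >  k=3
[4,5] N/S  lex  "map"
[5,6] S  lex  "found"
[4,6] N  >  k=5
[6,7] (S\(S\N))\N  lex  "built"
[4,7] S\(S\N)  <  k=6
[0,7] S  <  k=4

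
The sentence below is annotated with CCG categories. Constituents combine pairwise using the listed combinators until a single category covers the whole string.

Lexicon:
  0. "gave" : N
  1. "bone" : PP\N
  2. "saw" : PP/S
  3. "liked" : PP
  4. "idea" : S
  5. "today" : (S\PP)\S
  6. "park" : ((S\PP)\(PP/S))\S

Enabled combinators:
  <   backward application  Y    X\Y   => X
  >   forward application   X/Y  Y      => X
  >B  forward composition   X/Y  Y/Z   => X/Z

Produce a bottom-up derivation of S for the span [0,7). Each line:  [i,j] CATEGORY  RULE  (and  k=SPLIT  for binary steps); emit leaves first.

[0,1] N  lex  "gave"
[1,2] PP\N  lex  "bone"
[0,2] PP  <  k=1
[2,3] PP/S  lex  "saw"
[3,4] PP  lex  "liked"
[4,5] S  lex  "idea"
[5,6] (S\PP)\S  lex  "today"
[4,6] S\PP  <  k=5
[3,6] S  <  k=4
[6,7] ((S\PP)\(PP/S))\S  lex  "park"
[3,7] (S\PP)\(PP/S)  <  k=6
[2,7] S\PP  <  k=3
[0,7] S  <  k=2

[0,7] S   <
  [0,2] PP   <
    [0,1] "gave" : N
    [1,2] "bone" : PP\N
  [2,7] S\PP   <
    [2,3] "saw" : PP/S
    [3,7] (S\PP)\(PP/S)   <
      [3,6] S   <
        [3,4] "liked" : PP
        [4,6] S\PP   <
          [4,5] "idea" : S
          [5,6] "today" : (S\PP)\S
      [6,7] "park" : ((S\PP)\(PP/S))\S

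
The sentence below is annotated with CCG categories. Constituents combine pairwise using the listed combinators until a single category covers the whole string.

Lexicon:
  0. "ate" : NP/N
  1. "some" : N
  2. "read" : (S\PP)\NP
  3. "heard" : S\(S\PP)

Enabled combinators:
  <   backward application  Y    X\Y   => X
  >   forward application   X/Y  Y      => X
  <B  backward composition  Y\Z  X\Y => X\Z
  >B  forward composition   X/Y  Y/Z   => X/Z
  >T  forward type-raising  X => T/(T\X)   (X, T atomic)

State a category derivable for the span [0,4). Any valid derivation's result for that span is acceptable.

[0,4] S   <
  [0,3] S\PP   <
    [0,2] NP   >
      [0,1] "ate" : NP/N
      [1,2] "some" : N
    [2,3] "read" : (S\PP)\NP
  [3,4] "heard" : S\(S\PP)

S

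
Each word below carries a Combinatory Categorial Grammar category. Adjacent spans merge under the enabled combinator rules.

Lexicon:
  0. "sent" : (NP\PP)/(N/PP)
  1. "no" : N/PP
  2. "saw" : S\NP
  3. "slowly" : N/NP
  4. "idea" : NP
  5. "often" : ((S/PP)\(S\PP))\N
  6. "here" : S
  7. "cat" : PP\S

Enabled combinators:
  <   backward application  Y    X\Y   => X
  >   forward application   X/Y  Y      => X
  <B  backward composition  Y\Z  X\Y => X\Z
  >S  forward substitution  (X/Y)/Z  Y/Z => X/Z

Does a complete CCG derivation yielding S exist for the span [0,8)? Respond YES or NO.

YES

[0,8] S   >
  [0,6] S/PP   <
    [0,3] S\PP   <B
      [0,2] NP\PP   >
        [0,1] "sent" : (NP\PP)/(N/PP)
        [1,2] "no" : N/PP
      [2,3] "saw" : S\NP
    [3,6] (S/PP)\(S\PP)   <
      [3,5] N   >
        [3,4] "slowly" : N/NP
        [4,5] "idea" : NP
      [5,6] "often" : ((S/PP)\(S\PP))\N
  [6,8] PP   <
    [6,7] "here" : S
    [7,8] "cat" : PP\S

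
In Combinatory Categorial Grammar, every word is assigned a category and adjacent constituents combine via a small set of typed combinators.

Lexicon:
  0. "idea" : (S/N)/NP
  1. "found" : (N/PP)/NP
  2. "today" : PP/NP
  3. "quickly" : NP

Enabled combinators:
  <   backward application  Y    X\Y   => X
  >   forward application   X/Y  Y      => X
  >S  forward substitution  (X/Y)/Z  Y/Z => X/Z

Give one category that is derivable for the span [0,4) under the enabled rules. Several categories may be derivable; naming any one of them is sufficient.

[0,4] S   >
  [0,3] S/NP   >S
    [0,1] "idea" : (S/N)/NP
    [1,3] N/NP   >S
      [1,2] "found" : (N/PP)/NP
      [2,3] "today" : PP/NP
  [3,4] "quickly" : NP

S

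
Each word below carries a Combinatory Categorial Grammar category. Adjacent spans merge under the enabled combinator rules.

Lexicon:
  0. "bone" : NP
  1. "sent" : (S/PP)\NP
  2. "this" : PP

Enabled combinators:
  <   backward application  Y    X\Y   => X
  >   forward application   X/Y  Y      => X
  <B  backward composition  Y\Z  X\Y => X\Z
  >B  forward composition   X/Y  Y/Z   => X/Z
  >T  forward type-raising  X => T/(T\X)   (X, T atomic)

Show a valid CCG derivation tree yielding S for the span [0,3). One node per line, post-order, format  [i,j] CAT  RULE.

[0,1] NP  lex  "bone"
[1,2] (S/PP)\NP  lex  "sent"
[0,2] S/PP  <  k=1
[2,3] PP  lex  "this"
[0,3] S  >  k=2

[0,3] S   >
  [0,2] S/PP   <
    [0,1] "bone" : NP
    [1,2] "sent" : (S/PP)\NP
  [2,3] "this" : PP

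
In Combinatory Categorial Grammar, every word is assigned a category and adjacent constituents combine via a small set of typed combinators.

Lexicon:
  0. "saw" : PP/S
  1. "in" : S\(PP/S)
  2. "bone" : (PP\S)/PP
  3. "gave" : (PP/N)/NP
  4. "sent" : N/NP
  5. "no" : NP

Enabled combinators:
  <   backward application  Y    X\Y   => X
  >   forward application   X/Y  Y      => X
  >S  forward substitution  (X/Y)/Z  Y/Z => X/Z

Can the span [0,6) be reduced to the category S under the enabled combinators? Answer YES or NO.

NO

PP/S S\(PP/S) (PP\S)/PP (PP/N)/NP N/NP NP
CKY chart[0,6] = {PP}; S ∉ chart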